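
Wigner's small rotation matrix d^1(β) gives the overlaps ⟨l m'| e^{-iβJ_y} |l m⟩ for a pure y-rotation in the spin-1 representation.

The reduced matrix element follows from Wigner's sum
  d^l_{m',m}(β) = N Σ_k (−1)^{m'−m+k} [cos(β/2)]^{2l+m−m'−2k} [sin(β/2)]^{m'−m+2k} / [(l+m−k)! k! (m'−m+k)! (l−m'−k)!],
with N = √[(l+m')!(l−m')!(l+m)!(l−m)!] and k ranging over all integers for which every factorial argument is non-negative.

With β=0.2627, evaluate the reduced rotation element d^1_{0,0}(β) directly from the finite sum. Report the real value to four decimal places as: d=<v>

d=0.9657

d^1_{0,0}(β=0.2627) via Wigner's sum:
Half-angle: c=0.991386, s=0.130973. N=√(1·1·1·1)=1.000000
Admissible k: 0..1 (factorial args all ≥0)
  k=0: (−1)^0·1.0000/(1)·0.9914^2·0.1310^0 = +0.982846
  k=1: (−1)^1·1.0000/(1)·0.9914^0·0.1310^2 = -0.017154
d^1_{0,0}(0.2627) = +0.982846 -0.017154 = +0.965692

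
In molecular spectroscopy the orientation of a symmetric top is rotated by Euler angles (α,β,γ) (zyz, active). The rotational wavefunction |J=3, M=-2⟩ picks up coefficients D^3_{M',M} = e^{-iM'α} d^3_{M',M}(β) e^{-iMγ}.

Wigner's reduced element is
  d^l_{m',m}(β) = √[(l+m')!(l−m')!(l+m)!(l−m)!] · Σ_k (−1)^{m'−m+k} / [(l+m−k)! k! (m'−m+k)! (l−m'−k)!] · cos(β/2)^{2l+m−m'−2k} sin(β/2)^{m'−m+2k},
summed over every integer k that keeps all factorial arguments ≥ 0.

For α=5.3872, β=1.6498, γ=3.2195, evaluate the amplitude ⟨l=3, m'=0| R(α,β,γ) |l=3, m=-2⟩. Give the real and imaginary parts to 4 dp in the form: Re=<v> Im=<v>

First d^3_{0,-2}(β=1.6498), then the phase factors e^{-i(0)α} and e^{-i(-2)γ}:
c=cos(1.6498/2)=0.678630, s=sin(1.6498/2)=0.734480; N=√[6·6·1·120]=65.726707
k∈{0,1} keeps every argument non-negative
  k=0: (−1)^2·65.7267/(12)·0.6786^4·0.7345^2 = +0.626691
  k=1: (−1)^3·65.7267/(12)·0.6786^2·0.7345^4 = -0.734086
d^3_{0,-2}(1.6498) = +0.626691 -0.734086 = -0.107395
D = (+1.000000+0.000000i)·(-0.107395)·(+0.987885+0.155185i) = -0.106094-0.016666i

Re=-0.1061 Im=-0.0167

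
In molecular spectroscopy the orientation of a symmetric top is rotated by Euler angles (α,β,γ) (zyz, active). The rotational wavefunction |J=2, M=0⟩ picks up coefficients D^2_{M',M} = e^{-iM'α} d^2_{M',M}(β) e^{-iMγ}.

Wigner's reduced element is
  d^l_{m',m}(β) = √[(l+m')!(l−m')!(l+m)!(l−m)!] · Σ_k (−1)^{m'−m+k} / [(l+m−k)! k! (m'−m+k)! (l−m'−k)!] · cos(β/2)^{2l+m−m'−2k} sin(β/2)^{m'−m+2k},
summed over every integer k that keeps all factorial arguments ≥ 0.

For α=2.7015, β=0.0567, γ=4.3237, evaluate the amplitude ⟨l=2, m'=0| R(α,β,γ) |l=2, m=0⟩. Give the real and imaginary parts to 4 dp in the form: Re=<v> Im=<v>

First d^2_{0,0}(β=0.0567), then the phase factors e^{-i(0)α} and e^{-i(0)γ}:
With c≡cos(β/2)=0.999598 and s≡sin(β/2)=0.028346, N=[2·2·2·2]^{1/2}=4.000000
k: max(0,(0)−(0))=0 … min(2+(0),2−(0))=2
  k=0: (−1)^0·4.0000/(4)·0.9996^4·0.0283^0 = +0.998394
  k=1: (−1)^1·4.0000/(1)·0.9996^2·0.0283^2 = -0.003211
  k=2: (−1)^2·4.0000/(4)·0.9996^0·0.0283^4 = +0.000001
d^2_{0,0}(0.0567) = +0.998394 -0.003211 +0.000001 = +0.995183
D = (+1.000000+0.000000i)·(+0.995183)·(+1.000000+0.000000i) = +0.995183+0.000000i

Re=0.9952 Im=0.0000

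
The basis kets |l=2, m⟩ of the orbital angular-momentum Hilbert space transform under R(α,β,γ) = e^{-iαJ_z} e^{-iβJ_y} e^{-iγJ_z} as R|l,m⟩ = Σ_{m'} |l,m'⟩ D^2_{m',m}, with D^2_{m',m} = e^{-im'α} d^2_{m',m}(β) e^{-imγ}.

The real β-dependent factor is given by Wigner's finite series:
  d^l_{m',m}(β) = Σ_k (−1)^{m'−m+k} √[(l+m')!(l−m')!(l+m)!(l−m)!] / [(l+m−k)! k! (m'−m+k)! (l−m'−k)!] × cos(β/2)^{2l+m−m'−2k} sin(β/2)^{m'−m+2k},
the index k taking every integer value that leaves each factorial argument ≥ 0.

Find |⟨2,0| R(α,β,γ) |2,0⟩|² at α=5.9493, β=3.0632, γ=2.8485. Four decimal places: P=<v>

Split into d^2_{0,0}(β=3.0632) × two z-phases.
With c≡cos(β/2)=0.039186 and s≡sin(β/2)=0.999232, N=[2·2·2·2]^{1/2}=4.000000
k∈{0,1,2} keeps every argument non-negative
  k=0: (−1)^0·4.0000/(4)·0.0392^4·0.9992^0 = +0.000002
  k=1: (−1)^1·4.0000/(1)·0.0392^2·0.9992^2 = -0.006133
  k=2: (−1)^2·4.0000/(4)·0.0392^0·0.9992^4 = +0.996931
d^2_{0,0}(3.0632) = +0.000002 -0.006133 +0.996931 = +0.990801
|D^2_{0,0}|² = |d^2_{0,0}(β)|² = (+0.990801)² = 0.981686 (the z-rotation phases have unit modulus)

P=0.9817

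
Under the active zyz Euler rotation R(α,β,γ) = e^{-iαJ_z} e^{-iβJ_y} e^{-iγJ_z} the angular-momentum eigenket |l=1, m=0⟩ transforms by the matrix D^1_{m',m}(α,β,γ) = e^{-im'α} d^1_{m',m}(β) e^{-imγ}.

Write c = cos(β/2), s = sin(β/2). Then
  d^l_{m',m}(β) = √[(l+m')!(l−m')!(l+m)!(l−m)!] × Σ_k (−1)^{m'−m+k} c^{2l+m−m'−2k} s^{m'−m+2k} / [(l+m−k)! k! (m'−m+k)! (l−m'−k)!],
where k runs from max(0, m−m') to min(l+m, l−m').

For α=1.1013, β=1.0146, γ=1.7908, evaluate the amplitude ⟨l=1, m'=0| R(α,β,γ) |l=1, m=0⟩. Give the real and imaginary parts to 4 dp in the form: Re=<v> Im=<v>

Re=0.5280 Im=0.0000

First d^1_{0,0}(β=1.0146), then the phase factors e^{-i(0)α} and e^{-i(0)γ}:
c=cos(1.0146/2)=0.874059, s=sin(1.0146/2)=0.485819; N=√[1·1·1·1]=1.000000
k: max(0,(0)−(0))=0 … min(1+(0),1−(0))=1
  k=0: (−1)^0·1.0000/(1)·0.8741^2·0.4858^0 = +0.763980
  k=1: (−1)^1·1.0000/(1)·0.8741^0·0.4858^2 = -0.236020
d^1_{0,0}(1.0146) = +0.763980 -0.236020 = +0.527960
D = (+1.000000+0.000000i)·(+0.527960)·(+1.000000+0.000000i) = +0.527960+0.000000i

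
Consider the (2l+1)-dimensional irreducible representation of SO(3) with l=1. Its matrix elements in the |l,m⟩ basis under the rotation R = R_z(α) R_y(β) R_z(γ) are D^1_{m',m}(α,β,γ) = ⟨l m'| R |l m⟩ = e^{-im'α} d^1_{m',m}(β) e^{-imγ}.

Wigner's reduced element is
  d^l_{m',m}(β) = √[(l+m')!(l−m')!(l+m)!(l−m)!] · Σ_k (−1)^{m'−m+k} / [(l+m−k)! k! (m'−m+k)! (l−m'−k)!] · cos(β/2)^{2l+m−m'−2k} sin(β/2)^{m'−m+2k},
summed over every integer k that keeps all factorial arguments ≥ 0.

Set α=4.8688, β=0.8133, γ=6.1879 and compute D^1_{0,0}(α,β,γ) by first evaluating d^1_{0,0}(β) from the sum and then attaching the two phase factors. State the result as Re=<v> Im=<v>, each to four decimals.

First d^1_{0,0}(β=0.8133), then the phase factors e^{-i(0)α} and e^{-i(0)γ}:
With c≡cos(β/2)=0.918451 and s≡sin(β/2)=0.395535, N=[1·1·1·1]^{1/2}=1.000000
Admissible k: 0..1 (factorial args all ≥0)
  k=0: (−1)^0·1.0000/(1)·0.9185^2·0.3955^0 = +0.843552
  k=1: (−1)^1·1.0000/(1)·0.9185^0·0.3955^2 = -0.156448
d^1_{0,0}(0.8133) = +0.843552 -0.156448 = +0.687105
Attach z-rotation phases: D = e^{-i(0)(4.8688)}·(+0.687105)·e^{-i(0)(6.1879)} = +0.687105+0.000000i

Re=0.6871 Im=0.0000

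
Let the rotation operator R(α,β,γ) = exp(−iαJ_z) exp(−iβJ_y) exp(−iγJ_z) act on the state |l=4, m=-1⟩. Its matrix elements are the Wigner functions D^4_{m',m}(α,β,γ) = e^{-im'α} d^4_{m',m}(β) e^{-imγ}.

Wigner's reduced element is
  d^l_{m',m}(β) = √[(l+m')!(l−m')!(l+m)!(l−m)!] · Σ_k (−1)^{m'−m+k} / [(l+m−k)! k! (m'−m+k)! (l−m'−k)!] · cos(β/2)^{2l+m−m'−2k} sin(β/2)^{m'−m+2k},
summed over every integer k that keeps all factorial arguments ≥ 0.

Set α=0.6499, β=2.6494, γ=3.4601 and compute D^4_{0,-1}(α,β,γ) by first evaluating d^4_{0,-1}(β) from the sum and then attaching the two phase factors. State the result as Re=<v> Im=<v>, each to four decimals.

Re=-0.5388 Im=-0.1777

Split into d^4_{0,-1}(β=2.6494) × two z-phases.
Half-angle: c=0.243620, s=0.969871. N=√(24·24·6·120)=643.987578
Admissible k: 0..3 (factorial args all ≥0)
  k=0: (−1)^1·643.9876/(144)·0.2436^7·0.9699^1 = -0.000221
  k=1: (−1)^2·643.9876/(24)·0.2436^5·0.9699^3 = +0.021007
  k=2: (−1)^3·643.9876/(24)·0.2436^3·0.9699^5 = -0.332946
  k=3: (−1)^4·643.9876/(144)·0.2436^1·0.9699^7 = +0.879478
d^4_{0,-1}(2.6494) = -0.000221 +0.021007 -0.332946 +0.879478 = +0.567318
D = (+1.000000+0.000000i)·(+0.567318)·(-0.949704-0.313149i) = -0.538784-0.177655i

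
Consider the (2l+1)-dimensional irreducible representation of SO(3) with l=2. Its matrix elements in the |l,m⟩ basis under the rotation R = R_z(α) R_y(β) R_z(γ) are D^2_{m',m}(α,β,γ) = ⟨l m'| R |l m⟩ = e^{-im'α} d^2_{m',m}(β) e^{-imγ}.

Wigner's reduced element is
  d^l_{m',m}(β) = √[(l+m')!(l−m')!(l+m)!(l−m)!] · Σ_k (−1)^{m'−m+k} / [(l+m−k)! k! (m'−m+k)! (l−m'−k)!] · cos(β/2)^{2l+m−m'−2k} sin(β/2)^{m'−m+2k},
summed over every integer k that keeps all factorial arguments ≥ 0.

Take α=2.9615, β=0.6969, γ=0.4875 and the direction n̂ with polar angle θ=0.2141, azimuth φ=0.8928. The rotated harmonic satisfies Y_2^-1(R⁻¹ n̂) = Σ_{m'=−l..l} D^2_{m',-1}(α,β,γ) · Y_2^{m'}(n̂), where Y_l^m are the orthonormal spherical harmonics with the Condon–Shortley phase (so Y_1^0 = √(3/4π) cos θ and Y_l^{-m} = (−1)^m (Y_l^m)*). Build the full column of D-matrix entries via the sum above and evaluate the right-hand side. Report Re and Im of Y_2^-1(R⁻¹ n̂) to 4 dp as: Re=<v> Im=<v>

Re=-0.3755 Im=-0.0874

Need the full column D^2_{m',-1} for m'=−2..2 at α=2.9615, β=0.6969, γ=0.4875.
cos(β/2)=0.939903, sin(β/2)=0.341441
d^2_{-2,-1}: single k=1 term ⇒ +0.567016;  D = +0.562427+0.071995i
d^2_{-1,-1}: k∈[0..1] ⇒ +0.780427 -0.308972 = +0.471455;  D = -0.449353-0.142657i
d^2_{0,-1}: k∈[0..1] ⇒ -0.694450 +0.091645 = -0.602805;  D = -0.532583-0.282365i
d^2_{1,-1}: k∈[0..1] ⇒ +0.308972 -0.013591 = +0.295381;  D = -0.231967-0.182870i
d^2_{2,-1}: single k=0 term ⇒ -0.074828;  D = -0.049515-0.056102i
Y_2^{m'}(θ=0.2141,φ=0.8928) and Σ D·Y over m':
  (+0.5624+0.0720i)·(-0.0037-0.0170i)  (-0.4494-0.1427i)·(+0.1006-0.1249i)  (-0.5326-0.2824i)·(+0.5881+0.0000i)  (-0.2320-0.1829i)·(-0.1006-0.1249i)  (-0.0495-0.0561i)·(-0.0037+0.0170i)
Y_2^-1(R⁻¹ n̂) = -0.375455-0.087379i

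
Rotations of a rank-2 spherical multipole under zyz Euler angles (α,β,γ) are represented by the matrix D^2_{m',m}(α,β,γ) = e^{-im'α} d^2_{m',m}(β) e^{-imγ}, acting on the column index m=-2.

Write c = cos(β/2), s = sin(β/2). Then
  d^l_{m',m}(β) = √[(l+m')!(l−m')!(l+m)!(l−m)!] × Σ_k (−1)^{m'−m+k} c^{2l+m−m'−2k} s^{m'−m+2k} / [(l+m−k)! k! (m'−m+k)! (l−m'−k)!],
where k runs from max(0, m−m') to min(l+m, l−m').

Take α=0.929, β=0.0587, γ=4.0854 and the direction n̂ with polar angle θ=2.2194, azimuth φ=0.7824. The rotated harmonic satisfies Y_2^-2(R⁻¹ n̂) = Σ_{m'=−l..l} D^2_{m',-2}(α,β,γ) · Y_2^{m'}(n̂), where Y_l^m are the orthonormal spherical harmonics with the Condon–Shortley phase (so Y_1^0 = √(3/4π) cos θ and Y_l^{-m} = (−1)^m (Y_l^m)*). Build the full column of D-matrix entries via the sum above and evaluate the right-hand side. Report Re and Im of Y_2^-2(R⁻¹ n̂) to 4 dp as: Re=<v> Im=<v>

Re=-0.1501 Im=0.2203

Need the full column D^2_{m',-2} for m'=−2..2 at α=0.929, β=0.0587, γ=4.0854.
cos(β/2)=0.999569, sin(β/2)=0.029346
d^2_{-2,-2}: single k=0 term ⇒ +0.998278;  D = -0.821641-0.566980i
d^2_{-1,-2}: single k=0 term ⇒ -0.058616;  D = +0.055548-0.018715i
d^2_{0,-2}: single k=0 term ⇒ +0.002108;  D = -0.000657+0.002003i
d^2_{1,-2}: single k=0 term ⇒ -0.000051;  D = -0.000029-0.000041i
d^2_{2,-2}: single k=0 term ⇒ +0.000001;  D = +0.000001+0.000000i
Y_2^{m'}(θ=2.2194,φ=0.7824) and Σ D·Y over m':
  (-0.8216-0.5670i)·(+0.0015-0.2453i)  (+0.0555-0.0187i)·(-0.2638+0.2622i)  (-0.0007+0.0020i)·(+0.0299+0.0000i)  (-0.0000-0.0000i)·(+0.2638+0.2622i)  (+0.0000+0.0000i)·(+0.0015+0.2453i)
Y_2^-2(R⁻¹ n̂) = -0.150059+0.220270i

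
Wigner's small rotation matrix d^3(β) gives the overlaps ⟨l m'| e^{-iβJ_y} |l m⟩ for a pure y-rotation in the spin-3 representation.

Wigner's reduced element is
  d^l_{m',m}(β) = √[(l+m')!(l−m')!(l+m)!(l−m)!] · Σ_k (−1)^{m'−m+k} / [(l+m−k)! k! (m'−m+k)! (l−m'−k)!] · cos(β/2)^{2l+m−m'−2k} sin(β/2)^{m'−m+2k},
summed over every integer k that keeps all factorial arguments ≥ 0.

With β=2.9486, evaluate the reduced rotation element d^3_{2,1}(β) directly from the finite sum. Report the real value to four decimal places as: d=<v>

d^3_{2,1}(β=2.9486) via Wigner's sum:
Half-angle: c=0.096347, s=0.995348. N=√(120·1·24·2)=75.894664
Admissible k: 0..1 (factorial args all ≥0)
  k=0: (−1)^1·75.8947/(24)·0.0963^5·0.9953^1 = -0.000026
  k=1: (−1)^2·75.8947/(12)·0.0963^3·0.9953^3 = +0.005578
d^3_{2,1}(2.9486) = -0.000026 +0.005578 = +0.005552

d=0.0056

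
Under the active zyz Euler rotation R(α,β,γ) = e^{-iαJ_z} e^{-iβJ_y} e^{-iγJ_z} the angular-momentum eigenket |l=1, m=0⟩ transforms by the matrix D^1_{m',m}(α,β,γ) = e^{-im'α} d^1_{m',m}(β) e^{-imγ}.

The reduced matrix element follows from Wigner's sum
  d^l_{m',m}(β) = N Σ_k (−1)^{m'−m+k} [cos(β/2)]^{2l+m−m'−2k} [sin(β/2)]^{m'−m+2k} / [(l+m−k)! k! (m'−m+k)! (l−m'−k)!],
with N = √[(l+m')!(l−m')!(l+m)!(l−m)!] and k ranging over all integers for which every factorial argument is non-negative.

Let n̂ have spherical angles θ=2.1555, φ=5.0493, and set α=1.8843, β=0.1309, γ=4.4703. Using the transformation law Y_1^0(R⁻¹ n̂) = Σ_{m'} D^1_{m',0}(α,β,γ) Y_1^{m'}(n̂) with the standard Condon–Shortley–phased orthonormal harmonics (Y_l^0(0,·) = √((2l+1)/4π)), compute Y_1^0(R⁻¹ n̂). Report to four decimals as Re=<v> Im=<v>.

Need the full column D^1_{m',0} for m'=−1..1 at α=1.8843, β=0.1309, γ=4.4703.
cos(β/2)=0.997859, sin(β/2)=0.065403
d^1_{-1,0}: single k=1 term ⇒ +0.092296;  D = -0.028464+0.087798i
d^1_{0,0}: k∈[0..1] ⇒ +0.995722 -0.004278 = +0.991445;  D = +0.991445+0.000000i
d^1_{1,0}: single k=0 term ⇒ -0.092296;  D = +0.028464+0.087798i
Y_1^{m'}(θ=2.1555,φ=5.0493) and Σ D·Y over m':
  (-0.0285+0.0878i)·(+0.0952+0.2719i)  (+0.9914+0.0000i)·(-0.2697+0.0000i)  (+0.0285+0.0878i)·(-0.0952+0.2719i)
Y_1^0(R⁻¹ n̂) = -0.320544+0.000000i

Re=-0.3205 Im=0.0000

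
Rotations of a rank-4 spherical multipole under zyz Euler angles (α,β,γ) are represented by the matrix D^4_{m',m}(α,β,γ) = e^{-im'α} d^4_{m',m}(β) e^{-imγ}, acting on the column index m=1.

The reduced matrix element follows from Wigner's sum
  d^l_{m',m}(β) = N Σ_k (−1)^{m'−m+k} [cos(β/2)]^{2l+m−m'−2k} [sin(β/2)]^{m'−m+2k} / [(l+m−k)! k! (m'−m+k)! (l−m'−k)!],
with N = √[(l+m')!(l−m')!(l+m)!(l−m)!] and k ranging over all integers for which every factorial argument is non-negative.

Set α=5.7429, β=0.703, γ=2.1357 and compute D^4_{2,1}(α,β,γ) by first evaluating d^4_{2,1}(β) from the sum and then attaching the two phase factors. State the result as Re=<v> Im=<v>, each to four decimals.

Re=-0.1796 Im=0.3169

First d^4_{2,1}(β=0.703), then the phase factors e^{-i(2)α} and e^{-i(1)γ}:
c=cos(0.703/2)=0.938857, s=sin(0.703/2)=0.344306; N=√[720·2·120·6]=1018.233765
k∈{0,1,2} keeps every argument non-negative
  k=0: (−1)^1·1018.2338/(240)·0.9389^7·0.3443^1 = -0.939244
  k=1: (−1)^2·1018.2338/(48)·0.9389^5·0.3443^3 = +0.631597
  k=2: (−1)^3·1018.2338/(72)·0.9389^3·0.3443^5 = -0.056629
d^4_{2,1}(0.703) = -0.939244 +0.631597 -0.056629 = -0.364277
Attach z-rotation phases: D = e^{-i(2)(5.7429)}·(-0.364277)·e^{-i(1)(2.1357)} = -0.179630+0.316908i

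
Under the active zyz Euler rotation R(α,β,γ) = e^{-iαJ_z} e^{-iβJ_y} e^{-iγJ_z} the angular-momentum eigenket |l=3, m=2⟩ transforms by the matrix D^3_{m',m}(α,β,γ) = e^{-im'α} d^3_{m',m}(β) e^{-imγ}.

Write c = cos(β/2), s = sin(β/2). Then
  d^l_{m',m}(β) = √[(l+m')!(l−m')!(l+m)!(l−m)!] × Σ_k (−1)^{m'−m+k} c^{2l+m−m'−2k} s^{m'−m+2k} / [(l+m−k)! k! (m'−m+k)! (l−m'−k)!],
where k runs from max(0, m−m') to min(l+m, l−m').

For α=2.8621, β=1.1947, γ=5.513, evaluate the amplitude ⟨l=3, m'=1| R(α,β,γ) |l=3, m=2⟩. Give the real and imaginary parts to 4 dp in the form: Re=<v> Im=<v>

First d^3_{1,2}(β=1.1947), then the phase factors e^{-i(1)α} and e^{-i(2)γ}:
Half-angle: c=0.826829, s=0.562453. N=√(24·2·120·1)=75.894664
The bounds max(0,m−m')=1 and min(l+m,l−m')=2 give 2 terms
  k=1: (−1)^0·75.8947/(24)·0.8268^5·0.5625^1 = +0.687330
  k=2: (−1)^1·75.8947/(12)·0.8268^3·0.5625^3 = -0.636116
d^3_{1,2}(1.1947) = +0.687330 -0.636116 = +0.051213
Attach z-rotation phases: D = e^{-i(1)(2.8621)}·(+0.051213)·e^{-i(2)(5.513)} = +0.012624-0.049633i

Re=0.0126 Im=-0.0496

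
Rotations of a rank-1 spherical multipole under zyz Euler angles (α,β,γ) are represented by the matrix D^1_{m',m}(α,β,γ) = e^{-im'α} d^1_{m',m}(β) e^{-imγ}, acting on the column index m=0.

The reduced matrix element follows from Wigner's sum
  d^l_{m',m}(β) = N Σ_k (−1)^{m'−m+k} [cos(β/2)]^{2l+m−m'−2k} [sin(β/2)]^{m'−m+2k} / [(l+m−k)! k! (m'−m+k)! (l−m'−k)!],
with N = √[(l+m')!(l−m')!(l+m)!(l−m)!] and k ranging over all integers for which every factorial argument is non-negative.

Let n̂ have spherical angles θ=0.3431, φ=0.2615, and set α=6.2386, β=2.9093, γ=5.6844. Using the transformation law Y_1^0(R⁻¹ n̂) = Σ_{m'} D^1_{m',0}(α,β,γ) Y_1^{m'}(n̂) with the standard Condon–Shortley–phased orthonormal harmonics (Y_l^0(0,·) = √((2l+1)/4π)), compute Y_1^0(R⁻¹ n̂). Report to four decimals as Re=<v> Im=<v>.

Need the full column D^1_{m',0} for m'=−1..1 at α=6.2386, β=2.9093, γ=5.6844.
cos(β/2)=0.115885, sin(β/2)=0.993263
d^1_{-1,0}: single k=1 term ⇒ +0.162782;  D = +0.162621-0.007255i
d^1_{0,0}: k∈[0..1] ⇒ +0.013429 -0.986571 = -0.973141;  D = -0.973141+0.000000i
d^1_{1,0}: single k=0 term ⇒ -0.162782;  D = -0.162621-0.007255i
Y_1^{m'}(θ=0.3431,φ=0.2615) and Σ D·Y over m':
  (+0.1626-0.0073i)·(+0.1123-0.0300i)  (-0.9731+0.0000i)·(+0.4601+0.0000i)  (-0.1626-0.0073i)·(-0.1123-0.0300i)
Y_1^0(R⁻¹ n̂) = -0.411686+0.000000i

Re=-0.4117 Im=0.0000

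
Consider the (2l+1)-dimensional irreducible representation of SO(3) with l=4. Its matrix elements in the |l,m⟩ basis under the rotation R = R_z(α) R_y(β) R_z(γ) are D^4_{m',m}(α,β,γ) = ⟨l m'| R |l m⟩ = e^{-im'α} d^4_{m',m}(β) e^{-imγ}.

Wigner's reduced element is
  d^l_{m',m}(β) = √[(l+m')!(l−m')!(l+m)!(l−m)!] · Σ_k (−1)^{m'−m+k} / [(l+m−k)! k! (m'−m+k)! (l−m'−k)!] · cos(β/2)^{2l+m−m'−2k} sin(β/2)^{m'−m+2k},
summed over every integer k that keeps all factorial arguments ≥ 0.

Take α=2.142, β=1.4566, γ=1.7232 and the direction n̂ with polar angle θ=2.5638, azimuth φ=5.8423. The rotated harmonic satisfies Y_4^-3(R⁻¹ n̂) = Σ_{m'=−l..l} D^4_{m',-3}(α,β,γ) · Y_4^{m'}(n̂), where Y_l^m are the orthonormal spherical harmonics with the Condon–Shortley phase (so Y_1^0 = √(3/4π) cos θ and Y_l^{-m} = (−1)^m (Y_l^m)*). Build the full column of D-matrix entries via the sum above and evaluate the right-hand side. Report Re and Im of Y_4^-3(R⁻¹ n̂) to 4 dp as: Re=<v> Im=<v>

Re=-0.3993 Im=0.0186

Need the full column D^4_{m',-3} for m'=−4..4 at α=2.142, β=1.4566, γ=1.7232.
cos(β/2)=0.746307, sin(β/2)=0.665602
d^4_{-4,-3}: single k=1 term ⇒ +0.242763;  D = +0.094439+0.223640i
d^4_{-3,-3}: k∈[0..1] ⇒ +0.096237 -0.535836 = -0.439600;  D = -0.248226+0.362811i
d^4_{-2,-3}: k∈[0..1] ⇒ -0.321145 +0.766331 = +0.445186;  D = -0.445001-0.012829i
d^4_{-1,-3}: k∈[0..1] ⇒ +0.607581 -0.805466 = -0.197885;  D = -0.102144-0.169485i
d^4_{0,-3}: k∈[0..1] ⇒ -0.807784 +0.642524 = -0.165260;  D = -0.072954+0.148286i
d^4_{1,-3}: k∈[0..1] ⇒ +0.805466 -0.384408 = +0.421058;  D = -0.418325+0.047894i
d^4_{2,-3}: k∈[0..1] ⇒ -0.609552 +0.161616 = -0.447936;  D = -0.283465-0.346835i
d^4_{3,-3}: k∈[0..1] ⇒ +0.339016 -0.038523 = +0.300493;  D = +0.092925-0.285764i
d^4_{4,-3}: single k=0 term ⇒ -0.122170;  D = +0.118163-0.031030i
Y_4^{m'}(θ=2.5638,φ=5.8423) and Σ D·Y over m':
  (+0.0944+0.2236i)·(-0.0075+0.0387i)  (-0.2482+0.3628i)·(-0.0420-0.1656i)  (-0.4450-0.0128i)·(+0.2482+0.3013i)  (-0.1021-0.1695i)·(-0.3742-0.1766i)  (-0.0730+0.1483i)·(-0.0865+0.0000i)  (-0.4183+0.0479i)·(+0.3742-0.1766i)  (-0.2835-0.3468i)·(+0.2482-0.3013i)  (+0.0929-0.2858i)·(+0.0420-0.1656i)  (+0.1182-0.0310i)·(-0.0075-0.0387i)
Y_4^-3(R⁻¹ n̂) = -0.399300+0.018630i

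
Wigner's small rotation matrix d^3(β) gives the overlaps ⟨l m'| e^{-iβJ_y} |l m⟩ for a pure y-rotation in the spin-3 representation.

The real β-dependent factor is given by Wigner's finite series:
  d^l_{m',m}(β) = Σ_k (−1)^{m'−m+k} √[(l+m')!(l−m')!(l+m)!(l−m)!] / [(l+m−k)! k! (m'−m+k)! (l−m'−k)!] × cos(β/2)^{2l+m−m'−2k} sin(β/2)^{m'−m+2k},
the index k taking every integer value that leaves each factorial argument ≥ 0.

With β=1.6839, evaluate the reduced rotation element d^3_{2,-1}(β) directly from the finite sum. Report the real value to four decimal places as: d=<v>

d^3_{2,-1}(β=1.6839) via Wigner's sum:
Half-angle: c=0.666010, s=0.745943. N=√(120·1·2·24)=75.894664
k∈{0,1} keeps every argument non-negative
  k=0: (−1)^3·75.8947/(12)·0.6660^3·0.7459^3 = -0.775512
  k=1: (−1)^4·75.8947/(24)·0.6660^1·0.7459^5 = +0.486418
d^3_{2,-1}(1.6839) = -0.775512 +0.486418 = -0.289095

d=-0.2891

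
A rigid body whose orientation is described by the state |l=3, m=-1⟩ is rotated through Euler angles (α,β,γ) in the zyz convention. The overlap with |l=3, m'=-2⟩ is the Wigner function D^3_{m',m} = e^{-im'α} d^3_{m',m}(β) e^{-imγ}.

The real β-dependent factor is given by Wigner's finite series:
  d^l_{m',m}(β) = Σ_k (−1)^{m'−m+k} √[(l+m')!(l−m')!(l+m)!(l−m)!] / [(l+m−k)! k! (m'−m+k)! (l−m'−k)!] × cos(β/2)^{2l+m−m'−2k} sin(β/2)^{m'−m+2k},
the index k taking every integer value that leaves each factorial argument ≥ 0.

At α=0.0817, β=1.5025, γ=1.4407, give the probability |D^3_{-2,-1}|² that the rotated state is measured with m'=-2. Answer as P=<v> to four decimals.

First d^3_{-2,-1}(β=1.5025), then the phase factors e^{-i(-2)α} and e^{-i(-1)γ}:
c=cos(1.5025/2)=0.730836, s=sin(1.5025/2)=0.682553; N=√[1·120·2·24]=75.894664
Admissible k: 1..2 (factorial args all ≥0)
  k=1: (−1)^0·75.8947/(24)·0.7308^5·0.6826^1 = +0.450025
  k=2: (−1)^1·75.8947/(12)·0.7308^3·0.6826^3 = -0.785053
d^3_{-2,-1}(1.5025) = +0.450025 -0.785053 = -0.335028
|D^3_{-2,-1}|² = |d^3_{-2,-1}(β)|² = (-0.335028)² = 0.112244 (the z-rotation phases have unit modulus)

P=0.1122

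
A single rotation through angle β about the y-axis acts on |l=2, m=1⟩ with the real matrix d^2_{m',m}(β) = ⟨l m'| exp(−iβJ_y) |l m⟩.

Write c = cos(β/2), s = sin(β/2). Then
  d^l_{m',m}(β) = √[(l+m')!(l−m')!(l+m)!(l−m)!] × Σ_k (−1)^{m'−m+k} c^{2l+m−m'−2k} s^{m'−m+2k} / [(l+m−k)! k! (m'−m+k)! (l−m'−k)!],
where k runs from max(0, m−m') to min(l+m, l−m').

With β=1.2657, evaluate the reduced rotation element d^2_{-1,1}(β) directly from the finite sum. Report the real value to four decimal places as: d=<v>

d^2_{-1,1}(β=1.2657) via Wigner's sum:
Half-angle: c=0.806345, s=0.591445. N=√(1·6·6·1)=6.000000
Admissible k: 2..3 (factorial args all ≥0)
  k=2: (−1)^0·6.0000/(2)·0.8063^2·0.5914^2 = +0.682327
  k=3: (−1)^1·6.0000/(6)·0.8063^0·0.5914^4 = -0.122365
d^2_{-1,1}(1.2657) = +0.682327 -0.122365 = +0.559961

d=0.5600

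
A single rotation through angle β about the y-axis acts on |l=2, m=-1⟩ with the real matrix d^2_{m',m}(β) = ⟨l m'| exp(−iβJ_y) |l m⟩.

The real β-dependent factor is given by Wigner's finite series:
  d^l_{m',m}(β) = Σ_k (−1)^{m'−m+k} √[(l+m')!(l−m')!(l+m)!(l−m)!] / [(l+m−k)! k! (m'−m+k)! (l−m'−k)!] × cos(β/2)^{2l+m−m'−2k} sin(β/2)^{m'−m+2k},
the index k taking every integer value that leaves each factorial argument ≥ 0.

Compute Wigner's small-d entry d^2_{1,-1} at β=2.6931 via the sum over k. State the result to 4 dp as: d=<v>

d=-0.7625

d^2_{1,-1}(β=2.6931) via Wigner's sum:
Half-angle: c=0.222372, s=0.974962. N=√(6·1·1·6)=6.000000
The bounds max(0,m−m')=0 and min(l+m,l−m')=1 give 2 terms
  k=0: (−1)^2·6.0000/(2)·0.2224^2·0.9750^2 = +0.141012
  k=1: (−1)^3·6.0000/(6)·0.2224^0·0.9750^4 = -0.903547
d^2_{1,-1}(2.6931) = +0.141012 -0.903547 = -0.762535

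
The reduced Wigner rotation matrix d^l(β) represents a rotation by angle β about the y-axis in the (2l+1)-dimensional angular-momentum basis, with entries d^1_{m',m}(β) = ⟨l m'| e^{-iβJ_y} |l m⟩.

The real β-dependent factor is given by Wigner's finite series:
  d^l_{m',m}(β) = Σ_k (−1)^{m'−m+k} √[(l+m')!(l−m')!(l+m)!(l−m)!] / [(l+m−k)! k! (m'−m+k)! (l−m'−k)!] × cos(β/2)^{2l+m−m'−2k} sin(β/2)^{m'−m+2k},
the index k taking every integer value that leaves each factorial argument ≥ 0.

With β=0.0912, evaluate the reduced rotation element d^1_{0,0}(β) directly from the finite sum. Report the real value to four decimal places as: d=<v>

d=0.9958

d^1_{0,0}(β=0.0912) via Wigner's sum:
Half-angle: c=0.998961, s=0.045584. N=√(1·1·1·1)=1.000000
Admissible k: 0..1 (factorial args all ≥0)
  k=0: (−1)^0·1.0000/(1)·0.9990^2·0.0456^0 = +0.997922
  k=1: (−1)^1·1.0000/(1)·0.9990^0·0.0456^2 = -0.002078
d^1_{0,0}(0.0912) = +0.997922 -0.002078 = +0.995844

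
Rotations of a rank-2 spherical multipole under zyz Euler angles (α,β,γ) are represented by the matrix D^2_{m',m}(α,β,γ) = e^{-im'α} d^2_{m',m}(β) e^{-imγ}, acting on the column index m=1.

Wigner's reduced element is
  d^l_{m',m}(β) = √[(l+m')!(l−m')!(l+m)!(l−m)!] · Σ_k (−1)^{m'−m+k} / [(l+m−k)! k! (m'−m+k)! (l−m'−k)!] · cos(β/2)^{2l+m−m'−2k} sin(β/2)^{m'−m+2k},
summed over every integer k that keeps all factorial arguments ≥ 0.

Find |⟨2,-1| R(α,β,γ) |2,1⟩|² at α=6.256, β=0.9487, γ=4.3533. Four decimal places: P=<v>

First d^2_{-1,1}(β=0.9487), then the phase factors e^{-i(-1)α} and e^{-i(1)γ}:
With c≡cos(β/2)=0.889590 and s≡sin(β/2)=0.456760, N=[1·6·6·1]^{1/2}=6.000000
Admissible k: 2..3 (factorial args all ≥0)
  k=2: (−1)^0·6.0000/(2)·0.8896^2·0.4568^2 = +0.495311
  k=3: (−1)^1·6.0000/(6)·0.8896^0·0.4568^4 = -0.043526
d^2_{-1,1}(0.9487) = +0.495311 -0.043526 = +0.451784
|D^2_{-1,1}|² = |d^2_{-1,1}(β)|² = (+0.451784)² = 0.204109 (the z-rotation phases have unit modulus)

P=0.2041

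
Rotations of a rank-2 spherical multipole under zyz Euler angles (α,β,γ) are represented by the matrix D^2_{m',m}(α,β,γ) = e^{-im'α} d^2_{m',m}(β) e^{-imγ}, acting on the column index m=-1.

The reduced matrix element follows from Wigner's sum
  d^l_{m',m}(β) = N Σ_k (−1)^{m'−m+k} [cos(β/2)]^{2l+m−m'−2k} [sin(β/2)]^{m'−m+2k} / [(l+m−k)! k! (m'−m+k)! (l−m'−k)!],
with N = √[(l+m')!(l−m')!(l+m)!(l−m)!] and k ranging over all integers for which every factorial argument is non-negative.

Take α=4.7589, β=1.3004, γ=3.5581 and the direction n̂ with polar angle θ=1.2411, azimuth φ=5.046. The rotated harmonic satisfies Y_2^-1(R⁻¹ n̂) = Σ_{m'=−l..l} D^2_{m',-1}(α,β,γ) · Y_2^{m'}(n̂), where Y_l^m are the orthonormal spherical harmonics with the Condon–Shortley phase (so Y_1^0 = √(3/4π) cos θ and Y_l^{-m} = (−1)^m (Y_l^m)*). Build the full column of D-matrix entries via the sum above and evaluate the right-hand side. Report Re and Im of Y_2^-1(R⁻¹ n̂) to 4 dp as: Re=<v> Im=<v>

Re=-0.0332 Im=0.2028

Need the full column D^2_{m',-1} for m'=−2..2 at α=4.7589, β=1.3004, γ=3.5581.
cos(β/2)=0.795963, sin(β/2)=0.605346
d^2_{-2,-1}: single k=1 term ⇒ +0.610536;  D = +0.532983+0.297799i
d^2_{-1,-1}: k∈[0..1] ⇒ +0.401394 -0.696488 = -0.295094;  D = +0.131804-0.264023i
d^2_{0,-1}: k∈[0..1] ⇒ -0.747751 +0.432492 = -0.315259;  D = +0.288307+0.127544i
d^2_{1,-1}: k∈[0..1] ⇒ +0.696488 -0.134281 = +0.562207;  D = +0.203301-0.524162i
d^2_{2,-1}: single k=0 term ⇒ -0.353129;  D = -0.334813-0.112250i
Y_2^{m'}(θ=1.2411,φ=5.046) and Σ D·Y over m':
  (+0.5330+0.2978i)·(-0.2716+0.2140i)  (+0.1318-0.2640i)·(+0.0775+0.2236i)  (+0.2883+0.1275i)·(-0.2162+0.0000i)  (+0.2033-0.5242i)·(-0.0775+0.2236i)  (-0.3348-0.1123i)·(-0.2716-0.2140i)
Y_2^-1(R⁻¹ n̂) = -0.033209+0.202796i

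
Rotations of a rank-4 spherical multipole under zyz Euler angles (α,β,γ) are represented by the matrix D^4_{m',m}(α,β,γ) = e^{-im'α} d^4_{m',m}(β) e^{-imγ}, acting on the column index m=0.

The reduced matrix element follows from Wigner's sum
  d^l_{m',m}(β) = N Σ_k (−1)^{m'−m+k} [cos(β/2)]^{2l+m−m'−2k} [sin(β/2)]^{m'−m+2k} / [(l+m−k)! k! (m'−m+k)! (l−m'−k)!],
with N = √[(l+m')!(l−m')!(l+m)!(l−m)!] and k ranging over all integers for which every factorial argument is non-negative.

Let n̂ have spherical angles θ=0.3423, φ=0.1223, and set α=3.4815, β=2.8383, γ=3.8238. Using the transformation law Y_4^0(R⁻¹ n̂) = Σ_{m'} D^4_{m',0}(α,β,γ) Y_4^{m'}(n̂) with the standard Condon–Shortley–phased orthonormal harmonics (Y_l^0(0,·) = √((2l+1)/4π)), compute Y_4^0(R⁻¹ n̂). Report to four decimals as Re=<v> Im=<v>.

Re=0.8200 Im=0.0000

Need the full column D^4_{m',0} for m'=−4..4 at α=3.4815, β=2.8383, γ=3.8238.
cos(β/2)=0.151066, sin(β/2)=0.988524
d^4_{-4,0}: single k=4 term ⇒ +0.004161;  D = +0.000872+0.004068i
d^4_{-3,0}: k∈[3..4] ⇒ +0.000899 -0.038503 = -0.037604;  D = +0.019690+0.032037i
d^4_{-2,0}: k∈[2..4] ⇒ +0.000110 -0.012581 +0.202011 = +0.189541;  D = +0.147404+0.119155i
d^4_{-1,0}: k∈[1..4] ⇒ +0.000008 -0.002039 +0.087317 -0.623147 = -0.537861;  D = +0.507088+0.179323i
d^4_{0,0}: k∈[0..4] ⇒ +0.000000 -0.000186 +0.017903 -0.340702 +0.911794 = +0.588809;  D = +0.588809+0.000000i
d^4_{1,0}: k∈[0..3] ⇒ -0.000008 +0.002039 -0.087317 +0.623147 = +0.537861;  D = -0.507088+0.179323i
d^4_{2,0}: k∈[0..2] ⇒ +0.000110 -0.012581 +0.202011 = +0.189541;  D = +0.147404-0.119155i
d^4_{3,0}: k∈[0..1] ⇒ -0.000899 +0.038503 = +0.037604;  D = -0.019690+0.032037i
d^4_{4,0}: single k=0 term ⇒ +0.004161;  D = +0.000872-0.004068i
Y_4^{m'}(θ=0.3423,φ=0.1223) and Σ D·Y over m':
  (+0.0009+0.0041i)·(+0.0050-0.0026i)  (+0.0197+0.0320i)·(+0.0416-0.0160i)  (+0.1474+0.1192i)·(+0.1906-0.0476i)  (+0.5071+0.1793i)·(+0.4768-0.0586i)  (+0.5888+0.0000i)·(+0.4166+0.0000i)  (-0.5071+0.1793i)·(-0.4768-0.0586i)  (+0.1474-0.1192i)·(+0.1906+0.0476i)  (-0.0197+0.0320i)·(-0.0416-0.0160i)  (+0.0009-0.0041i)·(+0.0050+0.0026i)
Y_4^0(R⁻¹ n̂) = +0.820025-0.000000i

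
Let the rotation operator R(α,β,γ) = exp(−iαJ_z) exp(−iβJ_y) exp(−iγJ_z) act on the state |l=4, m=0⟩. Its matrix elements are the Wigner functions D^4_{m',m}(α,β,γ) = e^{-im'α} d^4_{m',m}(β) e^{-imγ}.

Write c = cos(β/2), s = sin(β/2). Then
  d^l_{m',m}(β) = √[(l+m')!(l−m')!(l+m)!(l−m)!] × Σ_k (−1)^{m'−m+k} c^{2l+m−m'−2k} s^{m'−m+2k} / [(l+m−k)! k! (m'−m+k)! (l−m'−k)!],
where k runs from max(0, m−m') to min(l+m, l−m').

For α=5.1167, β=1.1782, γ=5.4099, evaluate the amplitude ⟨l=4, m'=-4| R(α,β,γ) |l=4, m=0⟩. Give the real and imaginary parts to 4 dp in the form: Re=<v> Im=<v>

D^4_{-4,0}(5.1167,1.1782,5.4099) = e^{-i·-4·5.1167}·d^4_{-4,0}(1.1782)·e^{-i·0·5.4099}. Compute d first:
Half-angle: c=0.831441, s=0.555613. N=√(1·40320·24·24)=4819.161753
Admissible k: 4..4 (factorial args all ≥0)
  k=4: (−1)^0·4819.1618/(576)·0.8314^4·0.5556^4 = +0.381035
d^4_{-4,0}(1.1782) = +0.381035
D = (-0.046431+0.998921i)·(+0.381035)·(+1.000000+0.000000i) = -0.017692+0.380624i

Re=-0.0177 Im=0.3806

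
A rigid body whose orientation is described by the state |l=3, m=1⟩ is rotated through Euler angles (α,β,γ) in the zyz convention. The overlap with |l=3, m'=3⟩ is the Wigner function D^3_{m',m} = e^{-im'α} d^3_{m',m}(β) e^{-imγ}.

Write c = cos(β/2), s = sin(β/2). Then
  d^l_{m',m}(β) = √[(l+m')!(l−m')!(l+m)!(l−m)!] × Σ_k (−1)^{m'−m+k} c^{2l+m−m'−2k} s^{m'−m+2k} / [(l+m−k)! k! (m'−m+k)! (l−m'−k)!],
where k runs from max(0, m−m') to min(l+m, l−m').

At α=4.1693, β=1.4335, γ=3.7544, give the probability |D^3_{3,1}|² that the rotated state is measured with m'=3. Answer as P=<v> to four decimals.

D^3_{3,1}(4.1693,1.4335,3.7544) = e^{-i·3·4.1693}·d^3_{3,1}(1.4335)·e^{-i·1·3.7544}. Compute d first:
With c≡cos(β/2)=0.753945 and s≡sin(β/2)=0.656938, N=[720·1·24·2]^{1/2}=185.903201
The bounds max(0,m−m')=0 and min(l+m,l−m')=0 give 1 term
  k=0: (−1)^2·185.9032/(48)·0.7539^4·0.6569^2 = +0.540073
d^3_{3,1}(1.4335) = +0.540073
|D^3_{3,1}|² = |d^3_{3,1}(β)|² = (+0.540073)² = 0.291679 (the z-rotation phases have unit modulus)

P=0.2917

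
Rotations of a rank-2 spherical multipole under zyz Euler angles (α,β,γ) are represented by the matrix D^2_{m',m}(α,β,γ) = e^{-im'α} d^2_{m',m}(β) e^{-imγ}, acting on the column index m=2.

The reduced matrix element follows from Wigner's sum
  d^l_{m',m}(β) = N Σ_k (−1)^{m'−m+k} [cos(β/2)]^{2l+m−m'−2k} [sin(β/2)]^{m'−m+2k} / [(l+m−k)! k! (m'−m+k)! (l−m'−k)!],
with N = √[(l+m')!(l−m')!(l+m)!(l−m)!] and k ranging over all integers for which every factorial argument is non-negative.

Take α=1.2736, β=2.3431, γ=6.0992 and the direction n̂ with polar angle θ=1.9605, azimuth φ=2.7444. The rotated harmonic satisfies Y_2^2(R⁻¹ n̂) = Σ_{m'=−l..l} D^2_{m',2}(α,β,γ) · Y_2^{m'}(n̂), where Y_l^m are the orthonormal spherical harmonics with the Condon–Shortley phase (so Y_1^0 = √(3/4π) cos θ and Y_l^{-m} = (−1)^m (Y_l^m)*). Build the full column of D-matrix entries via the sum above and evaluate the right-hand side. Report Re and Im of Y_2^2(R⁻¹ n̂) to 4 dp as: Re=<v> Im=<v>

Re=-0.3429 Im=0.0261

Need the full column D^2_{m',2} for m'=−2..2 at α=1.2736, β=2.3431, γ=6.0992.
cos(β/2)=0.388724, sin(β/2)=0.921354
d^2_{-2,2}: single k=4 term ⇒ +0.720620;  D = -0.702227+0.161774i
d^2_{-1,2}: single k=3 term ⇒ +0.608067;  D = -0.043000+0.606545i
d^2_{0,2}: single k=2 term ⇒ +0.314204;  D = +0.293171+0.113026i
d^2_{1,2}: single k=1 term ⇒ +0.108238;  D = +0.066804-0.085163i
d^2_{2,2}: single k=0 term ⇒ +0.022833;  D = -0.013051-0.018736i
Y_2^{m'}(θ=1.9605,φ=2.7444) and Σ D·Y over m':
  (-0.7022+0.1618i)·(+0.2316+0.2358i)  (-0.0430+0.6065i)·(+0.2504+0.1050i)  (+0.2932+0.1130i)·(-0.1788+0.0000i)  (+0.0668-0.0852i)·(-0.2504+0.1050i)  (-0.0131-0.0187i)·(+0.2316-0.2358i)
Y_2^2(R⁻¹ n̂) = -0.342900+0.026081i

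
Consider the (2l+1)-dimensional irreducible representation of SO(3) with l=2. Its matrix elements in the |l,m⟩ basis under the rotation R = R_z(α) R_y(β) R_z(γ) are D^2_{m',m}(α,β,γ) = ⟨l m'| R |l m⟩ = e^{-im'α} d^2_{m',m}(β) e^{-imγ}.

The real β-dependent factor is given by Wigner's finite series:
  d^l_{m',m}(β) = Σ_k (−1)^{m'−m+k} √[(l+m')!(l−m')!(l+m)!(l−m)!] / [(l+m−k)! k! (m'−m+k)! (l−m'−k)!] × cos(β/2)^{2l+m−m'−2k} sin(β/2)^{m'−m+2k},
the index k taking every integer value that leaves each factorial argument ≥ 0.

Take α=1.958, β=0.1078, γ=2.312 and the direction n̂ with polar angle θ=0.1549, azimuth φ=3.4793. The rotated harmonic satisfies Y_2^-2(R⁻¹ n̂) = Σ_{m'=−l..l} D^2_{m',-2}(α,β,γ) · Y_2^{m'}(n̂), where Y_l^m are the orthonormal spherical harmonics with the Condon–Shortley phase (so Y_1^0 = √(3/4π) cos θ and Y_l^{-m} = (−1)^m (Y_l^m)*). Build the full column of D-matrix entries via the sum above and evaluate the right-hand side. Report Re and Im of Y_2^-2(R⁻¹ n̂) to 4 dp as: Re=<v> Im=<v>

Need the full column D^2_{m',-2} for m'=−2..2 at α=1.958, β=0.1078, γ=2.312.
cos(β/2)=0.998548, sin(β/2)=0.053874
d^2_{-2,-2}: single k=0 term ⇒ +0.994204;  D = -0.629790+0.769289i
d^2_{-1,-2}: single k=0 term ⇒ -0.107279;  D = -0.102525-0.031582i
d^2_{0,-2}: single k=0 term ⇒ +0.007089;  D = -0.000626-0.007061i
d^2_{1,-2}: single k=0 term ⇒ -0.000312;  D = +0.000278-0.000143i
d^2_{2,-2}: single k=0 term ⇒ +0.000008;  D = +0.000006+0.000005i
Y_2^{m'}(θ=0.1549,φ=3.4793) and Σ D·Y over m':
  (-0.6298+0.7693i)·(+0.0072-0.0057i)  (-0.1025-0.0316i)·(-0.1111+0.0390i)  (-0.0006-0.0071i)·(+0.6083+0.0000i)  (+0.0003-0.0001i)·(+0.1111+0.0390i)  (+0.0000+0.0000i)·(+0.0072+0.0057i)
Y_2^-2(R⁻¹ n̂) = +0.012183+0.004349i

Re=0.0122 Im=0.0043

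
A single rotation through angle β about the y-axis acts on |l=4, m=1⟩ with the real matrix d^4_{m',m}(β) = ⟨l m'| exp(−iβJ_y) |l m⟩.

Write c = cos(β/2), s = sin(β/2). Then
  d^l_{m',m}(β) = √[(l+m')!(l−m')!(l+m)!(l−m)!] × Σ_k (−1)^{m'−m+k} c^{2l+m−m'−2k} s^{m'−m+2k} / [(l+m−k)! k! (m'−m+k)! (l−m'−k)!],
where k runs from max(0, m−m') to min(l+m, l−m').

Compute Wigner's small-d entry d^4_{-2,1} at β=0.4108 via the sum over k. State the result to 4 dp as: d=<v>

d=0.1009

d^4_{-2,1}(β=0.4108) via Wigner's sum:
Half-angle: c=0.978979, s=0.203959. N=√(2·720·120·6)=1018.233765
Admissible k: 3..5 (factorial args all ≥0)
  k=3: (−1)^0·1018.2338/(72)·0.9790^5·0.2040^3 = +0.107897
  k=4: (−1)^1·1018.2338/(48)·0.9790^3·0.2040^5 = -0.007025
  k=5: (−1)^2·1018.2338/(240)·0.9790^1·0.2040^7 = +0.000061
d^4_{-2,1}(0.4108) = +0.107897 -0.007025 +0.000061 = +0.100933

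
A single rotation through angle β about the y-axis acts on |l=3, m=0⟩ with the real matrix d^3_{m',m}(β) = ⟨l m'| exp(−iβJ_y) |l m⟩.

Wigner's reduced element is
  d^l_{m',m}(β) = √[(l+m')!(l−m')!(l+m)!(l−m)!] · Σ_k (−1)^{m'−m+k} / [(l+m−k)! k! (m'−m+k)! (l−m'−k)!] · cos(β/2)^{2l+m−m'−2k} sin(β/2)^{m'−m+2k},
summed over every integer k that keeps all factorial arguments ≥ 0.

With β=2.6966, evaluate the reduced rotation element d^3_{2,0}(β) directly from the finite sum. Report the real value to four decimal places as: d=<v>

d^3_{2,0}(β=2.6966) via Wigner's sum:
c=cos(2.6966/2)=0.220665, s=sin(2.6966/2)=0.975350; N=√[120·1·6·6]=65.726707
k∈{0,1} keeps every argument non-negative
  k=0: (−1)^2·65.7267/(12)·0.2207^4·0.9753^2 = +0.012354
  k=1: (−1)^3·65.7267/(12)·0.2207^2·0.9753^4 = -0.241362
d^3_{2,0}(2.6966) = +0.012354 -0.241362 = -0.229008

d=-0.2290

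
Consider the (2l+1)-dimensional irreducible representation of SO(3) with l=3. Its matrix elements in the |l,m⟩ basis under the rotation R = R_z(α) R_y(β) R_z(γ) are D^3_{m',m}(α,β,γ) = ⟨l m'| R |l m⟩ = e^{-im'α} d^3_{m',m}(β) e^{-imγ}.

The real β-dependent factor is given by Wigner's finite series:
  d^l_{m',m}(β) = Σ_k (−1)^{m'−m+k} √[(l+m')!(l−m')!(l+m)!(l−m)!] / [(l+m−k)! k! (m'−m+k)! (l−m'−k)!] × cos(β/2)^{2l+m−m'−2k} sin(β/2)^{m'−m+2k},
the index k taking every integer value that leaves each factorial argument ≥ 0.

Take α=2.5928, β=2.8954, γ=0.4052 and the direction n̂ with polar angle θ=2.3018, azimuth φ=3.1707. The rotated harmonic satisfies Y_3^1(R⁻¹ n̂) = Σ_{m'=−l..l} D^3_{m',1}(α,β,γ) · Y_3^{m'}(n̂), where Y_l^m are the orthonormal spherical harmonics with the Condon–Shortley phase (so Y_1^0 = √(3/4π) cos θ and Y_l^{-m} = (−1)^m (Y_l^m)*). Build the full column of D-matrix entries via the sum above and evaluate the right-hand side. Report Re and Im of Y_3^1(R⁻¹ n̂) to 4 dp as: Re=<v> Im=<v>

Re=0.1745 Im=-0.3889

Need the full column D^3_{m',1} for m'=−3..3 at α=2.5928, β=2.8954, γ=0.4052.
cos(β/2)=0.122786, sin(β/2)=0.992433
d^3_{-3,1}: single k=4 term ⇒ +0.056643;  D = +0.026196+0.050222i
d^3_{-2,1}: k∈[3..4] ⇒ +0.011444 -0.373813 = -0.362369;  D = -0.024626+0.361531i
d^3_{-1,1}: k∈[2..4] ⇒ +0.001343 -0.117001 +0.955449 = +0.839791;  D = -0.485761+0.685044i
d^3_{0,1}: k∈[1..3] ⇒ +0.000096 -0.018804 +0.409491 = +0.390783;  D = +0.359139-0.154048i
d^3_{1,1}: k∈[0..2] ⇒ +0.000003 -0.001791 +0.087751 = +0.085963;  D = -0.085079-0.012301i
d^3_{2,1}: k∈[0..1] ⇒ -0.000088 +0.011444 = +0.011356;  D = +0.008741+0.007250i
d^3_{3,1}: single k=0 term ⇒ +0.000867;  D = -0.000281-0.000820i
Y_3^{m'}(θ=2.3018,φ=3.1707) and Σ D·Y over m':
  (+0.0262+0.0502i)·(-0.1715+0.0150i)  (-0.0246+0.3615i)·(-0.3775+0.0220i)  (-0.4858+0.6850i)·(-0.2955+0.0086i)  (+0.3591-0.1540i)·(+0.1922+0.0000i)  (-0.0851-0.0123i)·(+0.2955+0.0086i)  (+0.0087+0.0072i)·(-0.3775-0.0220i)  (-0.0003-0.0008i)·(+0.1715+0.0150i)
Y_3^1(R⁻¹ n̂) = +0.174549-0.388900i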